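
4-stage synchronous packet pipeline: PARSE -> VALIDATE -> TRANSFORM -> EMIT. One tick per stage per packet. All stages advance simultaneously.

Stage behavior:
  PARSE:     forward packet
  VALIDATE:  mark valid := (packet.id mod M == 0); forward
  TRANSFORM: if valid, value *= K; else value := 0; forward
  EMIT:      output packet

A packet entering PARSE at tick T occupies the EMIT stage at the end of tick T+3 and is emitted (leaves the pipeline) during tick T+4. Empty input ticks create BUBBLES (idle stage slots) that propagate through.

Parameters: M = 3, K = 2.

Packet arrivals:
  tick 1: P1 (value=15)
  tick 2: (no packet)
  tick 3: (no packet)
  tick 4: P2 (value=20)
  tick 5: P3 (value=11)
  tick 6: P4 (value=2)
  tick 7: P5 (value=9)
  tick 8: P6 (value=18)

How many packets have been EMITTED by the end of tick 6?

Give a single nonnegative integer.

Answer: 1

Derivation:
Tick 1: [PARSE:P1(v=15,ok=F), VALIDATE:-, TRANSFORM:-, EMIT:-] out:-; in:P1
Tick 2: [PARSE:-, VALIDATE:P1(v=15,ok=F), TRANSFORM:-, EMIT:-] out:-; in:-
Tick 3: [PARSE:-, VALIDATE:-, TRANSFORM:P1(v=0,ok=F), EMIT:-] out:-; in:-
Tick 4: [PARSE:P2(v=20,ok=F), VALIDATE:-, TRANSFORM:-, EMIT:P1(v=0,ok=F)] out:-; in:P2
Tick 5: [PARSE:P3(v=11,ok=F), VALIDATE:P2(v=20,ok=F), TRANSFORM:-, EMIT:-] out:P1(v=0); in:P3
Tick 6: [PARSE:P4(v=2,ok=F), VALIDATE:P3(v=11,ok=T), TRANSFORM:P2(v=0,ok=F), EMIT:-] out:-; in:P4
Emitted by tick 6: ['P1']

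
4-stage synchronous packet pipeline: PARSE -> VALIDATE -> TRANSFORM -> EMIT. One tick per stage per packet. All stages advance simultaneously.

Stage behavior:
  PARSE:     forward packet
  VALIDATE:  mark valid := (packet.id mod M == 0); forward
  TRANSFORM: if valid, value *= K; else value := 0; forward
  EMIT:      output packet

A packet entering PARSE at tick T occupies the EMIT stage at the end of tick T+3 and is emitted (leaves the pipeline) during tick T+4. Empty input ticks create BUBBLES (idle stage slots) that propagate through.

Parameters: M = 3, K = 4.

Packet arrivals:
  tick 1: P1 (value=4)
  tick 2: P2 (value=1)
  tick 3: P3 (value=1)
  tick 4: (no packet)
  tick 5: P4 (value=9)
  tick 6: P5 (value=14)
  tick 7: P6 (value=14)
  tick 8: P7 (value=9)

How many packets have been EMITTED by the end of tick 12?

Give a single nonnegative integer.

Tick 1: [PARSE:P1(v=4,ok=F), VALIDATE:-, TRANSFORM:-, EMIT:-] out:-; in:P1
Tick 2: [PARSE:P2(v=1,ok=F), VALIDATE:P1(v=4,ok=F), TRANSFORM:-, EMIT:-] out:-; in:P2
Tick 3: [PARSE:P3(v=1,ok=F), VALIDATE:P2(v=1,ok=F), TRANSFORM:P1(v=0,ok=F), EMIT:-] out:-; in:P3
Tick 4: [PARSE:-, VALIDATE:P3(v=1,ok=T), TRANSFORM:P2(v=0,ok=F), EMIT:P1(v=0,ok=F)] out:-; in:-
Tick 5: [PARSE:P4(v=9,ok=F), VALIDATE:-, TRANSFORM:P3(v=4,ok=T), EMIT:P2(v=0,ok=F)] out:P1(v=0); in:P4
Tick 6: [PARSE:P5(v=14,ok=F), VALIDATE:P4(v=9,ok=F), TRANSFORM:-, EMIT:P3(v=4,ok=T)] out:P2(v=0); in:P5
Tick 7: [PARSE:P6(v=14,ok=F), VALIDATE:P5(v=14,ok=F), TRANSFORM:P4(v=0,ok=F), EMIT:-] out:P3(v=4); in:P6
Tick 8: [PARSE:P7(v=9,ok=F), VALIDATE:P6(v=14,ok=T), TRANSFORM:P5(v=0,ok=F), EMIT:P4(v=0,ok=F)] out:-; in:P7
Tick 9: [PARSE:-, VALIDATE:P7(v=9,ok=F), TRANSFORM:P6(v=56,ok=T), EMIT:P5(v=0,ok=F)] out:P4(v=0); in:-
Tick 10: [PARSE:-, VALIDATE:-, TRANSFORM:P7(v=0,ok=F), EMIT:P6(v=56,ok=T)] out:P5(v=0); in:-
Tick 11: [PARSE:-, VALIDATE:-, TRANSFORM:-, EMIT:P7(v=0,ok=F)] out:P6(v=56); in:-
Tick 12: [PARSE:-, VALIDATE:-, TRANSFORM:-, EMIT:-] out:P7(v=0); in:-
Emitted by tick 12: ['P1', 'P2', 'P3', 'P4', 'P5', 'P6', 'P7']

Answer: 7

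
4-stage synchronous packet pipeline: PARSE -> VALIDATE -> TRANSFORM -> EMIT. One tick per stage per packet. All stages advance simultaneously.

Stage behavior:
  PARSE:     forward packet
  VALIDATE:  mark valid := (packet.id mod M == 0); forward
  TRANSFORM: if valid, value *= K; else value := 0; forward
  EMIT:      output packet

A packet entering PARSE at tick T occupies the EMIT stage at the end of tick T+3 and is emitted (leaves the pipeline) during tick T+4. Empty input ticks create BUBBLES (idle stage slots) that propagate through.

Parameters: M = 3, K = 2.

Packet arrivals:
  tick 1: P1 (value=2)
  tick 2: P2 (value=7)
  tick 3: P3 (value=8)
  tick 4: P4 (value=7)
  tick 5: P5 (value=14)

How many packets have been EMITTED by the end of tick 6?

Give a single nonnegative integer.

Tick 1: [PARSE:P1(v=2,ok=F), VALIDATE:-, TRANSFORM:-, EMIT:-] out:-; in:P1
Tick 2: [PARSE:P2(v=7,ok=F), VALIDATE:P1(v=2,ok=F), TRANSFORM:-, EMIT:-] out:-; in:P2
Tick 3: [PARSE:P3(v=8,ok=F), VALIDATE:P2(v=7,ok=F), TRANSFORM:P1(v=0,ok=F), EMIT:-] out:-; in:P3
Tick 4: [PARSE:P4(v=7,ok=F), VALIDATE:P3(v=8,ok=T), TRANSFORM:P2(v=0,ok=F), EMIT:P1(v=0,ok=F)] out:-; in:P4
Tick 5: [PARSE:P5(v=14,ok=F), VALIDATE:P4(v=7,ok=F), TRANSFORM:P3(v=16,ok=T), EMIT:P2(v=0,ok=F)] out:P1(v=0); in:P5
Tick 6: [PARSE:-, VALIDATE:P5(v=14,ok=F), TRANSFORM:P4(v=0,ok=F), EMIT:P3(v=16,ok=T)] out:P2(v=0); in:-
Emitted by tick 6: ['P1', 'P2']

Answer: 2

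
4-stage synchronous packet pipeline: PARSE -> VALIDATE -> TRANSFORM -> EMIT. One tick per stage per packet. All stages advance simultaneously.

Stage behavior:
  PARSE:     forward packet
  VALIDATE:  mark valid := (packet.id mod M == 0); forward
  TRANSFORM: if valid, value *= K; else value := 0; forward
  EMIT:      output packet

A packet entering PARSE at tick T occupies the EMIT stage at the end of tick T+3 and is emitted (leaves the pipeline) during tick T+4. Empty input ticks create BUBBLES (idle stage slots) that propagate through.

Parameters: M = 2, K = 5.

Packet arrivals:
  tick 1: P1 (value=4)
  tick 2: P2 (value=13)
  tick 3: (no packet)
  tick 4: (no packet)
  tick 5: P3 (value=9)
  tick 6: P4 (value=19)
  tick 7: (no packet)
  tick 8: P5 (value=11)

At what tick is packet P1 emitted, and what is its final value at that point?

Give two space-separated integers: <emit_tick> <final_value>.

Answer: 5 0

Derivation:
Tick 1: [PARSE:P1(v=4,ok=F), VALIDATE:-, TRANSFORM:-, EMIT:-] out:-; in:P1
Tick 2: [PARSE:P2(v=13,ok=F), VALIDATE:P1(v=4,ok=F), TRANSFORM:-, EMIT:-] out:-; in:P2
Tick 3: [PARSE:-, VALIDATE:P2(v=13,ok=T), TRANSFORM:P1(v=0,ok=F), EMIT:-] out:-; in:-
Tick 4: [PARSE:-, VALIDATE:-, TRANSFORM:P2(v=65,ok=T), EMIT:P1(v=0,ok=F)] out:-; in:-
Tick 5: [PARSE:P3(v=9,ok=F), VALIDATE:-, TRANSFORM:-, EMIT:P2(v=65,ok=T)] out:P1(v=0); in:P3
Tick 6: [PARSE:P4(v=19,ok=F), VALIDATE:P3(v=9,ok=F), TRANSFORM:-, EMIT:-] out:P2(v=65); in:P4
Tick 7: [PARSE:-, VALIDATE:P4(v=19,ok=T), TRANSFORM:P3(v=0,ok=F), EMIT:-] out:-; in:-
Tick 8: [PARSE:P5(v=11,ok=F), VALIDATE:-, TRANSFORM:P4(v=95,ok=T), EMIT:P3(v=0,ok=F)] out:-; in:P5
Tick 9: [PARSE:-, VALIDATE:P5(v=11,ok=F), TRANSFORM:-, EMIT:P4(v=95,ok=T)] out:P3(v=0); in:-
Tick 10: [PARSE:-, VALIDATE:-, TRANSFORM:P5(v=0,ok=F), EMIT:-] out:P4(v=95); in:-
Tick 11: [PARSE:-, VALIDATE:-, TRANSFORM:-, EMIT:P5(v=0,ok=F)] out:-; in:-
Tick 12: [PARSE:-, VALIDATE:-, TRANSFORM:-, EMIT:-] out:P5(v=0); in:-
P1: arrives tick 1, valid=False (id=1, id%2=1), emit tick 5, final value 0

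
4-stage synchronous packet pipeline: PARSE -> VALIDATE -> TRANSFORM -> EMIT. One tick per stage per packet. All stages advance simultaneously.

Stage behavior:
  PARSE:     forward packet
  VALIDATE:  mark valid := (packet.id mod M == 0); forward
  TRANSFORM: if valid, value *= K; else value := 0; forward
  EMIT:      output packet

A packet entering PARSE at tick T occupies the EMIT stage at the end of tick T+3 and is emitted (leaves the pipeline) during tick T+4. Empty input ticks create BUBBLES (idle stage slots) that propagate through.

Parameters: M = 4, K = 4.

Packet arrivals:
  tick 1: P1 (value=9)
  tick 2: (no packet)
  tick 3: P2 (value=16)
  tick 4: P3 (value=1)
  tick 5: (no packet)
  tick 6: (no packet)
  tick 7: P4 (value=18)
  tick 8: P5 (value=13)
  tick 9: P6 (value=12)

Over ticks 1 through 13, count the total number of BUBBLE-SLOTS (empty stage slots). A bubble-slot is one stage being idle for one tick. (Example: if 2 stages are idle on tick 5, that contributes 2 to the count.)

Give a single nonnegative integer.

Answer: 28

Derivation:
Tick 1: [PARSE:P1(v=9,ok=F), VALIDATE:-, TRANSFORM:-, EMIT:-] out:-; bubbles=3
Tick 2: [PARSE:-, VALIDATE:P1(v=9,ok=F), TRANSFORM:-, EMIT:-] out:-; bubbles=3
Tick 3: [PARSE:P2(v=16,ok=F), VALIDATE:-, TRANSFORM:P1(v=0,ok=F), EMIT:-] out:-; bubbles=2
Tick 4: [PARSE:P3(v=1,ok=F), VALIDATE:P2(v=16,ok=F), TRANSFORM:-, EMIT:P1(v=0,ok=F)] out:-; bubbles=1
Tick 5: [PARSE:-, VALIDATE:P3(v=1,ok=F), TRANSFORM:P2(v=0,ok=F), EMIT:-] out:P1(v=0); bubbles=2
Tick 6: [PARSE:-, VALIDATE:-, TRANSFORM:P3(v=0,ok=F), EMIT:P2(v=0,ok=F)] out:-; bubbles=2
Tick 7: [PARSE:P4(v=18,ok=F), VALIDATE:-, TRANSFORM:-, EMIT:P3(v=0,ok=F)] out:P2(v=0); bubbles=2
Tick 8: [PARSE:P5(v=13,ok=F), VALIDATE:P4(v=18,ok=T), TRANSFORM:-, EMIT:-] out:P3(v=0); bubbles=2
Tick 9: [PARSE:P6(v=12,ok=F), VALIDATE:P5(v=13,ok=F), TRANSFORM:P4(v=72,ok=T), EMIT:-] out:-; bubbles=1
Tick 10: [PARSE:-, VALIDATE:P6(v=12,ok=F), TRANSFORM:P5(v=0,ok=F), EMIT:P4(v=72,ok=T)] out:-; bubbles=1
Tick 11: [PARSE:-, VALIDATE:-, TRANSFORM:P6(v=0,ok=F), EMIT:P5(v=0,ok=F)] out:P4(v=72); bubbles=2
Tick 12: [PARSE:-, VALIDATE:-, TRANSFORM:-, EMIT:P6(v=0,ok=F)] out:P5(v=0); bubbles=3
Tick 13: [PARSE:-, VALIDATE:-, TRANSFORM:-, EMIT:-] out:P6(v=0); bubbles=4
Total bubble-slots: 28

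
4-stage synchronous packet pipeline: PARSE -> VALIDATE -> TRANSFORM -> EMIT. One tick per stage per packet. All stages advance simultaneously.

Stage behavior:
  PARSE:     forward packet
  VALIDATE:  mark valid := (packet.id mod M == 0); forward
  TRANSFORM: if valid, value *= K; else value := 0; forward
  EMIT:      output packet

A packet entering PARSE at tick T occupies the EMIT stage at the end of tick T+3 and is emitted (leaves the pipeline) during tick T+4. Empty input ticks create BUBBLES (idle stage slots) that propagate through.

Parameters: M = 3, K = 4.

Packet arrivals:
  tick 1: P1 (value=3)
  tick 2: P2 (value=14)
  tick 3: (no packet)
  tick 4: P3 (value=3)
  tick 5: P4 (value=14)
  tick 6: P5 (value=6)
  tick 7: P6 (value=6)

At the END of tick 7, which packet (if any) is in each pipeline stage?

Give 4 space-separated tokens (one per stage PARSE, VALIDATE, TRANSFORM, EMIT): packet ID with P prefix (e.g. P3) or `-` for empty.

Answer: P6 P5 P4 P3

Derivation:
Tick 1: [PARSE:P1(v=3,ok=F), VALIDATE:-, TRANSFORM:-, EMIT:-] out:-; in:P1
Tick 2: [PARSE:P2(v=14,ok=F), VALIDATE:P1(v=3,ok=F), TRANSFORM:-, EMIT:-] out:-; in:P2
Tick 3: [PARSE:-, VALIDATE:P2(v=14,ok=F), TRANSFORM:P1(v=0,ok=F), EMIT:-] out:-; in:-
Tick 4: [PARSE:P3(v=3,ok=F), VALIDATE:-, TRANSFORM:P2(v=0,ok=F), EMIT:P1(v=0,ok=F)] out:-; in:P3
Tick 5: [PARSE:P4(v=14,ok=F), VALIDATE:P3(v=3,ok=T), TRANSFORM:-, EMIT:P2(v=0,ok=F)] out:P1(v=0); in:P4
Tick 6: [PARSE:P5(v=6,ok=F), VALIDATE:P4(v=14,ok=F), TRANSFORM:P3(v=12,ok=T), EMIT:-] out:P2(v=0); in:P5
Tick 7: [PARSE:P6(v=6,ok=F), VALIDATE:P5(v=6,ok=F), TRANSFORM:P4(v=0,ok=F), EMIT:P3(v=12,ok=T)] out:-; in:P6
At end of tick 7: ['P6', 'P5', 'P4', 'P3']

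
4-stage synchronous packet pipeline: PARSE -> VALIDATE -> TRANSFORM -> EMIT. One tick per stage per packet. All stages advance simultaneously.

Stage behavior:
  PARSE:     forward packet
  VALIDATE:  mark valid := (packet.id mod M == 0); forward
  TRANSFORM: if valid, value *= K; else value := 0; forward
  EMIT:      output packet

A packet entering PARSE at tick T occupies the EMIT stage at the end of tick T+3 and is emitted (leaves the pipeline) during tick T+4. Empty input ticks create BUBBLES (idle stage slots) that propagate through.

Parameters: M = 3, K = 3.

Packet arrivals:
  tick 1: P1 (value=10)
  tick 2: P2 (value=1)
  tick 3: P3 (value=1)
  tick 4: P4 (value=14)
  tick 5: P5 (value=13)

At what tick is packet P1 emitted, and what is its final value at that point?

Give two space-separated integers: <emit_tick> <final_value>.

Answer: 5 0

Derivation:
Tick 1: [PARSE:P1(v=10,ok=F), VALIDATE:-, TRANSFORM:-, EMIT:-] out:-; in:P1
Tick 2: [PARSE:P2(v=1,ok=F), VALIDATE:P1(v=10,ok=F), TRANSFORM:-, EMIT:-] out:-; in:P2
Tick 3: [PARSE:P3(v=1,ok=F), VALIDATE:P2(v=1,ok=F), TRANSFORM:P1(v=0,ok=F), EMIT:-] out:-; in:P3
Tick 4: [PARSE:P4(v=14,ok=F), VALIDATE:P3(v=1,ok=T), TRANSFORM:P2(v=0,ok=F), EMIT:P1(v=0,ok=F)] out:-; in:P4
Tick 5: [PARSE:P5(v=13,ok=F), VALIDATE:P4(v=14,ok=F), TRANSFORM:P3(v=3,ok=T), EMIT:P2(v=0,ok=F)] out:P1(v=0); in:P5
Tick 6: [PARSE:-, VALIDATE:P5(v=13,ok=F), TRANSFORM:P4(v=0,ok=F), EMIT:P3(v=3,ok=T)] out:P2(v=0); in:-
Tick 7: [PARSE:-, VALIDATE:-, TRANSFORM:P5(v=0,ok=F), EMIT:P4(v=0,ok=F)] out:P3(v=3); in:-
Tick 8: [PARSE:-, VALIDATE:-, TRANSFORM:-, EMIT:P5(v=0,ok=F)] out:P4(v=0); in:-
Tick 9: [PARSE:-, VALIDATE:-, TRANSFORM:-, EMIT:-] out:P5(v=0); in:-
P1: arrives tick 1, valid=False (id=1, id%3=1), emit tick 5, final value 0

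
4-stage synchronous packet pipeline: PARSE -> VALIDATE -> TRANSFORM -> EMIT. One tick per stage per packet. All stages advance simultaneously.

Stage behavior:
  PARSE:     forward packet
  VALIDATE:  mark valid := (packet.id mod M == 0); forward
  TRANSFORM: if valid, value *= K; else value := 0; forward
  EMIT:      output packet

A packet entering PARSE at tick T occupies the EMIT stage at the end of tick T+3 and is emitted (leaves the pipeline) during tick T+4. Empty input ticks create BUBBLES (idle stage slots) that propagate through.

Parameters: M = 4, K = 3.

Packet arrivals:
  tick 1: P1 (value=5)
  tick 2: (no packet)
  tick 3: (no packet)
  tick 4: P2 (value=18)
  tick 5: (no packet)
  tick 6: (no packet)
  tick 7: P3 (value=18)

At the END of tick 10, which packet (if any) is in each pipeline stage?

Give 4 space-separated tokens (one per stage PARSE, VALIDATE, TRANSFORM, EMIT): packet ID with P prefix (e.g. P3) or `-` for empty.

Tick 1: [PARSE:P1(v=5,ok=F), VALIDATE:-, TRANSFORM:-, EMIT:-] out:-; in:P1
Tick 2: [PARSE:-, VALIDATE:P1(v=5,ok=F), TRANSFORM:-, EMIT:-] out:-; in:-
Tick 3: [PARSE:-, VALIDATE:-, TRANSFORM:P1(v=0,ok=F), EMIT:-] out:-; in:-
Tick 4: [PARSE:P2(v=18,ok=F), VALIDATE:-, TRANSFORM:-, EMIT:P1(v=0,ok=F)] out:-; in:P2
Tick 5: [PARSE:-, VALIDATE:P2(v=18,ok=F), TRANSFORM:-, EMIT:-] out:P1(v=0); in:-
Tick 6: [PARSE:-, VALIDATE:-, TRANSFORM:P2(v=0,ok=F), EMIT:-] out:-; in:-
Tick 7: [PARSE:P3(v=18,ok=F), VALIDATE:-, TRANSFORM:-, EMIT:P2(v=0,ok=F)] out:-; in:P3
Tick 8: [PARSE:-, VALIDATE:P3(v=18,ok=F), TRANSFORM:-, EMIT:-] out:P2(v=0); in:-
Tick 9: [PARSE:-, VALIDATE:-, TRANSFORM:P3(v=0,ok=F), EMIT:-] out:-; in:-
Tick 10: [PARSE:-, VALIDATE:-, TRANSFORM:-, EMIT:P3(v=0,ok=F)] out:-; in:-
At end of tick 10: ['-', '-', '-', 'P3']

Answer: - - - P3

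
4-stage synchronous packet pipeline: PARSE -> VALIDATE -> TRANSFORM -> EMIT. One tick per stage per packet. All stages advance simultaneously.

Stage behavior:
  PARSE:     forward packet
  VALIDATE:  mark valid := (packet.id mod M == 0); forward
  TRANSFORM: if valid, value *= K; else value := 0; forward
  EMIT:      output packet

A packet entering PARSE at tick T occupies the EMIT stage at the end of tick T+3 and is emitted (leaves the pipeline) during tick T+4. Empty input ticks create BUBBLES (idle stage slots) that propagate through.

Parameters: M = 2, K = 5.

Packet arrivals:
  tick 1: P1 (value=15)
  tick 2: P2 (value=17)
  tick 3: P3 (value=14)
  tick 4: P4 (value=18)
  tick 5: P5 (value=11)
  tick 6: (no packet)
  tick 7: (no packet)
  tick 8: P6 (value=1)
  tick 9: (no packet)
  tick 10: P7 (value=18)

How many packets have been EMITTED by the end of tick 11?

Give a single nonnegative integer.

Tick 1: [PARSE:P1(v=15,ok=F), VALIDATE:-, TRANSFORM:-, EMIT:-] out:-; in:P1
Tick 2: [PARSE:P2(v=17,ok=F), VALIDATE:P1(v=15,ok=F), TRANSFORM:-, EMIT:-] out:-; in:P2
Tick 3: [PARSE:P3(v=14,ok=F), VALIDATE:P2(v=17,ok=T), TRANSFORM:P1(v=0,ok=F), EMIT:-] out:-; in:P3
Tick 4: [PARSE:P4(v=18,ok=F), VALIDATE:P3(v=14,ok=F), TRANSFORM:P2(v=85,ok=T), EMIT:P1(v=0,ok=F)] out:-; in:P4
Tick 5: [PARSE:P5(v=11,ok=F), VALIDATE:P4(v=18,ok=T), TRANSFORM:P3(v=0,ok=F), EMIT:P2(v=85,ok=T)] out:P1(v=0); in:P5
Tick 6: [PARSE:-, VALIDATE:P5(v=11,ok=F), TRANSFORM:P4(v=90,ok=T), EMIT:P3(v=0,ok=F)] out:P2(v=85); in:-
Tick 7: [PARSE:-, VALIDATE:-, TRANSFORM:P5(v=0,ok=F), EMIT:P4(v=90,ok=T)] out:P3(v=0); in:-
Tick 8: [PARSE:P6(v=1,ok=F), VALIDATE:-, TRANSFORM:-, EMIT:P5(v=0,ok=F)] out:P4(v=90); in:P6
Tick 9: [PARSE:-, VALIDATE:P6(v=1,ok=T), TRANSFORM:-, EMIT:-] out:P5(v=0); in:-
Tick 10: [PARSE:P7(v=18,ok=F), VALIDATE:-, TRANSFORM:P6(v=5,ok=T), EMIT:-] out:-; in:P7
Tick 11: [PARSE:-, VALIDATE:P7(v=18,ok=F), TRANSFORM:-, EMIT:P6(v=5,ok=T)] out:-; in:-
Emitted by tick 11: ['P1', 'P2', 'P3', 'P4', 'P5']

Answer: 5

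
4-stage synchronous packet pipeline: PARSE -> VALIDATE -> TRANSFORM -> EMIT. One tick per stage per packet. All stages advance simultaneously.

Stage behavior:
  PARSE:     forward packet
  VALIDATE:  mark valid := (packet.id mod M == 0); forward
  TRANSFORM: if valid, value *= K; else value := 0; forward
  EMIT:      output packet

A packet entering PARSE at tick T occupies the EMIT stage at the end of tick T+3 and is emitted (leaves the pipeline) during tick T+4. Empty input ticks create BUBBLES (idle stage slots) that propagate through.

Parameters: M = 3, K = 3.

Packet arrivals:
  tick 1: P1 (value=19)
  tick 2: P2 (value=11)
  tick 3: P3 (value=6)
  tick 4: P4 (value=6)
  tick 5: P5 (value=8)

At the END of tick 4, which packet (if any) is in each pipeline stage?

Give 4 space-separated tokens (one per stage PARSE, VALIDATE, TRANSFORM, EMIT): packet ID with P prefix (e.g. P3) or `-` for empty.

Tick 1: [PARSE:P1(v=19,ok=F), VALIDATE:-, TRANSFORM:-, EMIT:-] out:-; in:P1
Tick 2: [PARSE:P2(v=11,ok=F), VALIDATE:P1(v=19,ok=F), TRANSFORM:-, EMIT:-] out:-; in:P2
Tick 3: [PARSE:P3(v=6,ok=F), VALIDATE:P2(v=11,ok=F), TRANSFORM:P1(v=0,ok=F), EMIT:-] out:-; in:P3
Tick 4: [PARSE:P4(v=6,ok=F), VALIDATE:P3(v=6,ok=T), TRANSFORM:P2(v=0,ok=F), EMIT:P1(v=0,ok=F)] out:-; in:P4
At end of tick 4: ['P4', 'P3', 'P2', 'P1']

Answer: P4 P3 P2 P1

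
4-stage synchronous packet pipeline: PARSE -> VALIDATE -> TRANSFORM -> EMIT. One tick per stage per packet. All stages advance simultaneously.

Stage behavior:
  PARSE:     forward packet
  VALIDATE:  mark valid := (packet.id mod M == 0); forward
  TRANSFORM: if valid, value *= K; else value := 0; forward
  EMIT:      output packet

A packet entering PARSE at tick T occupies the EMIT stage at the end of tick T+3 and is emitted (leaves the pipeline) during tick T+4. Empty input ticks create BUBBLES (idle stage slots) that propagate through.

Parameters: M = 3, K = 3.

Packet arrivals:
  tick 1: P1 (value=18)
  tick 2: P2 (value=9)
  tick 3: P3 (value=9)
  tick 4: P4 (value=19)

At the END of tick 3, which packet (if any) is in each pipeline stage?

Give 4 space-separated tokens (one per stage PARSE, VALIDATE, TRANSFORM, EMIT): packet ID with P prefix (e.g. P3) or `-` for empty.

Tick 1: [PARSE:P1(v=18,ok=F), VALIDATE:-, TRANSFORM:-, EMIT:-] out:-; in:P1
Tick 2: [PARSE:P2(v=9,ok=F), VALIDATE:P1(v=18,ok=F), TRANSFORM:-, EMIT:-] out:-; in:P2
Tick 3: [PARSE:P3(v=9,ok=F), VALIDATE:P2(v=9,ok=F), TRANSFORM:P1(v=0,ok=F), EMIT:-] out:-; in:P3
At end of tick 3: ['P3', 'P2', 'P1', '-']

Answer: P3 P2 P1 -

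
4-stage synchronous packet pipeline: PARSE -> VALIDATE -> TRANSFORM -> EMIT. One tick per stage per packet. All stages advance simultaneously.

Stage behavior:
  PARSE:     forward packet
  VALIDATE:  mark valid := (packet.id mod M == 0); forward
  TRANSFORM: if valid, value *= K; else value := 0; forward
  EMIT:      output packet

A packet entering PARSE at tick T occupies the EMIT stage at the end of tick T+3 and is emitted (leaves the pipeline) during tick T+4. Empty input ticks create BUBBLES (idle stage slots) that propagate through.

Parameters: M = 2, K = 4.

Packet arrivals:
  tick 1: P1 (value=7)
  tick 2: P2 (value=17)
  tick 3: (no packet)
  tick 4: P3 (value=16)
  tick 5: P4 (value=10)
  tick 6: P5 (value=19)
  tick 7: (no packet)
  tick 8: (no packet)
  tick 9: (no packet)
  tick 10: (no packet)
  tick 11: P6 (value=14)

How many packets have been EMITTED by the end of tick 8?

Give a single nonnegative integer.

Answer: 3

Derivation:
Tick 1: [PARSE:P1(v=7,ok=F), VALIDATE:-, TRANSFORM:-, EMIT:-] out:-; in:P1
Tick 2: [PARSE:P2(v=17,ok=F), VALIDATE:P1(v=7,ok=F), TRANSFORM:-, EMIT:-] out:-; in:P2
Tick 3: [PARSE:-, VALIDATE:P2(v=17,ok=T), TRANSFORM:P1(v=0,ok=F), EMIT:-] out:-; in:-
Tick 4: [PARSE:P3(v=16,ok=F), VALIDATE:-, TRANSFORM:P2(v=68,ok=T), EMIT:P1(v=0,ok=F)] out:-; in:P3
Tick 5: [PARSE:P4(v=10,ok=F), VALIDATE:P3(v=16,ok=F), TRANSFORM:-, EMIT:P2(v=68,ok=T)] out:P1(v=0); in:P4
Tick 6: [PARSE:P5(v=19,ok=F), VALIDATE:P4(v=10,ok=T), TRANSFORM:P3(v=0,ok=F), EMIT:-] out:P2(v=68); in:P5
Tick 7: [PARSE:-, VALIDATE:P5(v=19,ok=F), TRANSFORM:P4(v=40,ok=T), EMIT:P3(v=0,ok=F)] out:-; in:-
Tick 8: [PARSE:-, VALIDATE:-, TRANSFORM:P5(v=0,ok=F), EMIT:P4(v=40,ok=T)] out:P3(v=0); in:-
Emitted by tick 8: ['P1', 'P2', 'P3']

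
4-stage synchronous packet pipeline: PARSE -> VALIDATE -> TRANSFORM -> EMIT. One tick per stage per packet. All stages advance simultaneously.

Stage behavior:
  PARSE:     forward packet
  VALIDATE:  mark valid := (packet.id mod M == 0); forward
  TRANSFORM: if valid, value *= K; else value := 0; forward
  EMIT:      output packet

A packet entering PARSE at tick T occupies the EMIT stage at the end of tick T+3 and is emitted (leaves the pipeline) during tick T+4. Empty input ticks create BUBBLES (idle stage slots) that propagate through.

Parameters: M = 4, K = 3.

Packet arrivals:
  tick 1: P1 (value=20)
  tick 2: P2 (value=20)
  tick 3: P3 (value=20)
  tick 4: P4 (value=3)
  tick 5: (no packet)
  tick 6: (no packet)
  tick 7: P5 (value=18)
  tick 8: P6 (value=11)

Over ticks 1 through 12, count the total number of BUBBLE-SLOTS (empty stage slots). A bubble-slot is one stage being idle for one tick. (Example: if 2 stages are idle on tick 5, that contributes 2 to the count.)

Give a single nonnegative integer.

Answer: 24

Derivation:
Tick 1: [PARSE:P1(v=20,ok=F), VALIDATE:-, TRANSFORM:-, EMIT:-] out:-; bubbles=3
Tick 2: [PARSE:P2(v=20,ok=F), VALIDATE:P1(v=20,ok=F), TRANSFORM:-, EMIT:-] out:-; bubbles=2
Tick 3: [PARSE:P3(v=20,ok=F), VALIDATE:P2(v=20,ok=F), TRANSFORM:P1(v=0,ok=F), EMIT:-] out:-; bubbles=1
Tick 4: [PARSE:P4(v=3,ok=F), VALIDATE:P3(v=20,ok=F), TRANSFORM:P2(v=0,ok=F), EMIT:P1(v=0,ok=F)] out:-; bubbles=0
Tick 5: [PARSE:-, VALIDATE:P4(v=3,ok=T), TRANSFORM:P3(v=0,ok=F), EMIT:P2(v=0,ok=F)] out:P1(v=0); bubbles=1
Tick 6: [PARSE:-, VALIDATE:-, TRANSFORM:P4(v=9,ok=T), EMIT:P3(v=0,ok=F)] out:P2(v=0); bubbles=2
Tick 7: [PARSE:P5(v=18,ok=F), VALIDATE:-, TRANSFORM:-, EMIT:P4(v=9,ok=T)] out:P3(v=0); bubbles=2
Tick 8: [PARSE:P6(v=11,ok=F), VALIDATE:P5(v=18,ok=F), TRANSFORM:-, EMIT:-] out:P4(v=9); bubbles=2
Tick 9: [PARSE:-, VALIDATE:P6(v=11,ok=F), TRANSFORM:P5(v=0,ok=F), EMIT:-] out:-; bubbles=2
Tick 10: [PARSE:-, VALIDATE:-, TRANSFORM:P6(v=0,ok=F), EMIT:P5(v=0,ok=F)] out:-; bubbles=2
Tick 11: [PARSE:-, VALIDATE:-, TRANSFORM:-, EMIT:P6(v=0,ok=F)] out:P5(v=0); bubbles=3
Tick 12: [PARSE:-, VALIDATE:-, TRANSFORM:-, EMIT:-] out:P6(v=0); bubbles=4
Total bubble-slots: 24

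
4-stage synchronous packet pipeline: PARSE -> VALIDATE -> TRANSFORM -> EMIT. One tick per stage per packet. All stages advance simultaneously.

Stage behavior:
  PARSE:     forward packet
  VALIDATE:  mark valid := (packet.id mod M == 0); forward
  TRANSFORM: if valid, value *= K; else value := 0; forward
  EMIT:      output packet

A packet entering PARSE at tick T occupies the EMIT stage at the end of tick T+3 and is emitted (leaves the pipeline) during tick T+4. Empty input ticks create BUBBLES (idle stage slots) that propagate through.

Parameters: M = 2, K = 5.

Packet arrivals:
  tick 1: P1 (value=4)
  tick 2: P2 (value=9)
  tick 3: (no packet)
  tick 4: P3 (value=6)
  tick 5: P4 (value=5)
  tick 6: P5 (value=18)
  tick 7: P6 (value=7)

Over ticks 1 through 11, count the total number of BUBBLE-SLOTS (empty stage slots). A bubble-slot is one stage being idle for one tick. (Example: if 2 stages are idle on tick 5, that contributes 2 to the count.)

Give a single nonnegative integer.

Tick 1: [PARSE:P1(v=4,ok=F), VALIDATE:-, TRANSFORM:-, EMIT:-] out:-; bubbles=3
Tick 2: [PARSE:P2(v=9,ok=F), VALIDATE:P1(v=4,ok=F), TRANSFORM:-, EMIT:-] out:-; bubbles=2
Tick 3: [PARSE:-, VALIDATE:P2(v=9,ok=T), TRANSFORM:P1(v=0,ok=F), EMIT:-] out:-; bubbles=2
Tick 4: [PARSE:P3(v=6,ok=F), VALIDATE:-, TRANSFORM:P2(v=45,ok=T), EMIT:P1(v=0,ok=F)] out:-; bubbles=1
Tick 5: [PARSE:P4(v=5,ok=F), VALIDATE:P3(v=6,ok=F), TRANSFORM:-, EMIT:P2(v=45,ok=T)] out:P1(v=0); bubbles=1
Tick 6: [PARSE:P5(v=18,ok=F), VALIDATE:P4(v=5,ok=T), TRANSFORM:P3(v=0,ok=F), EMIT:-] out:P2(v=45); bubbles=1
Tick 7: [PARSE:P6(v=7,ok=F), VALIDATE:P5(v=18,ok=F), TRANSFORM:P4(v=25,ok=T), EMIT:P3(v=0,ok=F)] out:-; bubbles=0
Tick 8: [PARSE:-, VALIDATE:P6(v=7,ok=T), TRANSFORM:P5(v=0,ok=F), EMIT:P4(v=25,ok=T)] out:P3(v=0); bubbles=1
Tick 9: [PARSE:-, VALIDATE:-, TRANSFORM:P6(v=35,ok=T), EMIT:P5(v=0,ok=F)] out:P4(v=25); bubbles=2
Tick 10: [PARSE:-, VALIDATE:-, TRANSFORM:-, EMIT:P6(v=35,ok=T)] out:P5(v=0); bubbles=3
Tick 11: [PARSE:-, VALIDATE:-, TRANSFORM:-, EMIT:-] out:P6(v=35); bubbles=4
Total bubble-slots: 20

Answer: 20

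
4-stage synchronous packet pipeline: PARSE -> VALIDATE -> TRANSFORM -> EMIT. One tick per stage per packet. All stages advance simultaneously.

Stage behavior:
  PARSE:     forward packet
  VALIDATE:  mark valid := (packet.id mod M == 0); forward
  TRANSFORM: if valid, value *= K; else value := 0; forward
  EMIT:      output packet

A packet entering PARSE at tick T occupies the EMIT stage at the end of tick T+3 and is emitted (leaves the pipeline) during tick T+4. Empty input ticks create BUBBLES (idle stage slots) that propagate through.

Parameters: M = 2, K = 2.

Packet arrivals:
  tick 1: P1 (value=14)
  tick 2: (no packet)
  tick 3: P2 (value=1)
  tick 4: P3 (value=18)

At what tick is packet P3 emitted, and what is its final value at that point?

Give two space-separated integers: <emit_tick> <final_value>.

Answer: 8 0

Derivation:
Tick 1: [PARSE:P1(v=14,ok=F), VALIDATE:-, TRANSFORM:-, EMIT:-] out:-; in:P1
Tick 2: [PARSE:-, VALIDATE:P1(v=14,ok=F), TRANSFORM:-, EMIT:-] out:-; in:-
Tick 3: [PARSE:P2(v=1,ok=F), VALIDATE:-, TRANSFORM:P1(v=0,ok=F), EMIT:-] out:-; in:P2
Tick 4: [PARSE:P3(v=18,ok=F), VALIDATE:P2(v=1,ok=T), TRANSFORM:-, EMIT:P1(v=0,ok=F)] out:-; in:P3
Tick 5: [PARSE:-, VALIDATE:P3(v=18,ok=F), TRANSFORM:P2(v=2,ok=T), EMIT:-] out:P1(v=0); in:-
Tick 6: [PARSE:-, VALIDATE:-, TRANSFORM:P3(v=0,ok=F), EMIT:P2(v=2,ok=T)] out:-; in:-
Tick 7: [PARSE:-, VALIDATE:-, TRANSFORM:-, EMIT:P3(v=0,ok=F)] out:P2(v=2); in:-
Tick 8: [PARSE:-, VALIDATE:-, TRANSFORM:-, EMIT:-] out:P3(v=0); in:-
P3: arrives tick 4, valid=False (id=3, id%2=1), emit tick 8, final value 0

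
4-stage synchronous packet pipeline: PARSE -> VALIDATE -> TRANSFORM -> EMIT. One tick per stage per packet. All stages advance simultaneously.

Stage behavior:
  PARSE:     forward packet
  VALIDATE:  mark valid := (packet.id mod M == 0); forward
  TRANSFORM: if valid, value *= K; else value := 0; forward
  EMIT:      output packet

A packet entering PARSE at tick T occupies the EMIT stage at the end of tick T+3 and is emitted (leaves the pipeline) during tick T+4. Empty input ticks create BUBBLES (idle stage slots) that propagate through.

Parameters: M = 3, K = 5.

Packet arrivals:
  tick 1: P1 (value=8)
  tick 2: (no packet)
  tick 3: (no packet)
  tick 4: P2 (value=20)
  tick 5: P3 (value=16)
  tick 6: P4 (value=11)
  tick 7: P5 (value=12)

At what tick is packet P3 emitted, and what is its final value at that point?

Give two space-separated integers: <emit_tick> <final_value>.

Answer: 9 80

Derivation:
Tick 1: [PARSE:P1(v=8,ok=F), VALIDATE:-, TRANSFORM:-, EMIT:-] out:-; in:P1
Tick 2: [PARSE:-, VALIDATE:P1(v=8,ok=F), TRANSFORM:-, EMIT:-] out:-; in:-
Tick 3: [PARSE:-, VALIDATE:-, TRANSFORM:P1(v=0,ok=F), EMIT:-] out:-; in:-
Tick 4: [PARSE:P2(v=20,ok=F), VALIDATE:-, TRANSFORM:-, EMIT:P1(v=0,ok=F)] out:-; in:P2
Tick 5: [PARSE:P3(v=16,ok=F), VALIDATE:P2(v=20,ok=F), TRANSFORM:-, EMIT:-] out:P1(v=0); in:P3
Tick 6: [PARSE:P4(v=11,ok=F), VALIDATE:P3(v=16,ok=T), TRANSFORM:P2(v=0,ok=F), EMIT:-] out:-; in:P4
Tick 7: [PARSE:P5(v=12,ok=F), VALIDATE:P4(v=11,ok=F), TRANSFORM:P3(v=80,ok=T), EMIT:P2(v=0,ok=F)] out:-; in:P5
Tick 8: [PARSE:-, VALIDATE:P5(v=12,ok=F), TRANSFORM:P4(v=0,ok=F), EMIT:P3(v=80,ok=T)] out:P2(v=0); in:-
Tick 9: [PARSE:-, VALIDATE:-, TRANSFORM:P5(v=0,ok=F), EMIT:P4(v=0,ok=F)] out:P3(v=80); in:-
Tick 10: [PARSE:-, VALIDATE:-, TRANSFORM:-, EMIT:P5(v=0,ok=F)] out:P4(v=0); in:-
Tick 11: [PARSE:-, VALIDATE:-, TRANSFORM:-, EMIT:-] out:P5(v=0); in:-
P3: arrives tick 5, valid=True (id=3, id%3=0), emit tick 9, final value 80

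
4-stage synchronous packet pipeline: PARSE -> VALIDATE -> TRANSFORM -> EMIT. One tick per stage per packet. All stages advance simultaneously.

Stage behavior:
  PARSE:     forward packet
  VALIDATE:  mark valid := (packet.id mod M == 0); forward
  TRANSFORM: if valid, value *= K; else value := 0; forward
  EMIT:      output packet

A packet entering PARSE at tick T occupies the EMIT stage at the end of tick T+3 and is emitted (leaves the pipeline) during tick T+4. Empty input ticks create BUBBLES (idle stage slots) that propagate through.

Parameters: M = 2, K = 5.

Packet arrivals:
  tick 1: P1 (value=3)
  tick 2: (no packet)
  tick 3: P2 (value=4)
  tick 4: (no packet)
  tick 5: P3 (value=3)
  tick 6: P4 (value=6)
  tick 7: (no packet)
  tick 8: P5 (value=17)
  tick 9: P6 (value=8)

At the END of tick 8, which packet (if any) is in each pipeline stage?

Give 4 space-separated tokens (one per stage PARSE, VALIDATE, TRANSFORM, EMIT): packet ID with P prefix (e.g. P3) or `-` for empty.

Answer: P5 - P4 P3

Derivation:
Tick 1: [PARSE:P1(v=3,ok=F), VALIDATE:-, TRANSFORM:-, EMIT:-] out:-; in:P1
Tick 2: [PARSE:-, VALIDATE:P1(v=3,ok=F), TRANSFORM:-, EMIT:-] out:-; in:-
Tick 3: [PARSE:P2(v=4,ok=F), VALIDATE:-, TRANSFORM:P1(v=0,ok=F), EMIT:-] out:-; in:P2
Tick 4: [PARSE:-, VALIDATE:P2(v=4,ok=T), TRANSFORM:-, EMIT:P1(v=0,ok=F)] out:-; in:-
Tick 5: [PARSE:P3(v=3,ok=F), VALIDATE:-, TRANSFORM:P2(v=20,ok=T), EMIT:-] out:P1(v=0); in:P3
Tick 6: [PARSE:P4(v=6,ok=F), VALIDATE:P3(v=3,ok=F), TRANSFORM:-, EMIT:P2(v=20,ok=T)] out:-; in:P4
Tick 7: [PARSE:-, VALIDATE:P4(v=6,ok=T), TRANSFORM:P3(v=0,ok=F), EMIT:-] out:P2(v=20); in:-
Tick 8: [PARSE:P5(v=17,ok=F), VALIDATE:-, TRANSFORM:P4(v=30,ok=T), EMIT:P3(v=0,ok=F)] out:-; in:P5
At end of tick 8: ['P5', '-', 'P4', 'P3']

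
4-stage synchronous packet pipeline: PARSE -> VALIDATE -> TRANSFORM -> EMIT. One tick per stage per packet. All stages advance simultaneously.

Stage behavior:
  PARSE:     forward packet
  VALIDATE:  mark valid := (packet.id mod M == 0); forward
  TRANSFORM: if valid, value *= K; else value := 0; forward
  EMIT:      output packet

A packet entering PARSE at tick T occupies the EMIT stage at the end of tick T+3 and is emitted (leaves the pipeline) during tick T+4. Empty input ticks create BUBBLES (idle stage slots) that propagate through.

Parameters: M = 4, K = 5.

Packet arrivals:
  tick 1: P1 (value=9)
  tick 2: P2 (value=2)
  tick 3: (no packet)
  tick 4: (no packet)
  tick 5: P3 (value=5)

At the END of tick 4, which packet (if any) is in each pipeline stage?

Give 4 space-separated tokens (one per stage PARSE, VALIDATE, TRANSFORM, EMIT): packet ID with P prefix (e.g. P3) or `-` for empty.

Tick 1: [PARSE:P1(v=9,ok=F), VALIDATE:-, TRANSFORM:-, EMIT:-] out:-; in:P1
Tick 2: [PARSE:P2(v=2,ok=F), VALIDATE:P1(v=9,ok=F), TRANSFORM:-, EMIT:-] out:-; in:P2
Tick 3: [PARSE:-, VALIDATE:P2(v=2,ok=F), TRANSFORM:P1(v=0,ok=F), EMIT:-] out:-; in:-
Tick 4: [PARSE:-, VALIDATE:-, TRANSFORM:P2(v=0,ok=F), EMIT:P1(v=0,ok=F)] out:-; in:-
At end of tick 4: ['-', '-', 'P2', 'P1']

Answer: - - P2 P1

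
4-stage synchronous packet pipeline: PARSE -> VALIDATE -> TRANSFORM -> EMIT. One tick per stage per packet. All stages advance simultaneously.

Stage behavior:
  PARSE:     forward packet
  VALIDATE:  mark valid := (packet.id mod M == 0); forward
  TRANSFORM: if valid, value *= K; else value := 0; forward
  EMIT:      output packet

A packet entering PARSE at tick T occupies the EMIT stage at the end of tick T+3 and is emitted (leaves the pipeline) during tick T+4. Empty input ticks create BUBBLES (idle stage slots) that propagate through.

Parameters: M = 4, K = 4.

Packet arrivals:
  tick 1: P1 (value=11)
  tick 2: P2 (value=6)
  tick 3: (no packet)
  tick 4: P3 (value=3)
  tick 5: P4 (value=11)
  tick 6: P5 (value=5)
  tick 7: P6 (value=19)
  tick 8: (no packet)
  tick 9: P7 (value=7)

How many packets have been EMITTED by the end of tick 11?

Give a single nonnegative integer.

Answer: 6

Derivation:
Tick 1: [PARSE:P1(v=11,ok=F), VALIDATE:-, TRANSFORM:-, EMIT:-] out:-; in:P1
Tick 2: [PARSE:P2(v=6,ok=F), VALIDATE:P1(v=11,ok=F), TRANSFORM:-, EMIT:-] out:-; in:P2
Tick 3: [PARSE:-, VALIDATE:P2(v=6,ok=F), TRANSFORM:P1(v=0,ok=F), EMIT:-] out:-; in:-
Tick 4: [PARSE:P3(v=3,ok=F), VALIDATE:-, TRANSFORM:P2(v=0,ok=F), EMIT:P1(v=0,ok=F)] out:-; in:P3
Tick 5: [PARSE:P4(v=11,ok=F), VALIDATE:P3(v=3,ok=F), TRANSFORM:-, EMIT:P2(v=0,ok=F)] out:P1(v=0); in:P4
Tick 6: [PARSE:P5(v=5,ok=F), VALIDATE:P4(v=11,ok=T), TRANSFORM:P3(v=0,ok=F), EMIT:-] out:P2(v=0); in:P5
Tick 7: [PARSE:P6(v=19,ok=F), VALIDATE:P5(v=5,ok=F), TRANSFORM:P4(v=44,ok=T), EMIT:P3(v=0,ok=F)] out:-; in:P6
Tick 8: [PARSE:-, VALIDATE:P6(v=19,ok=F), TRANSFORM:P5(v=0,ok=F), EMIT:P4(v=44,ok=T)] out:P3(v=0); in:-
Tick 9: [PARSE:P7(v=7,ok=F), VALIDATE:-, TRANSFORM:P6(v=0,ok=F), EMIT:P5(v=0,ok=F)] out:P4(v=44); in:P7
Tick 10: [PARSE:-, VALIDATE:P7(v=7,ok=F), TRANSFORM:-, EMIT:P6(v=0,ok=F)] out:P5(v=0); in:-
Tick 11: [PARSE:-, VALIDATE:-, TRANSFORM:P7(v=0,ok=F), EMIT:-] out:P6(v=0); in:-
Emitted by tick 11: ['P1', 'P2', 'P3', 'P4', 'P5', 'P6']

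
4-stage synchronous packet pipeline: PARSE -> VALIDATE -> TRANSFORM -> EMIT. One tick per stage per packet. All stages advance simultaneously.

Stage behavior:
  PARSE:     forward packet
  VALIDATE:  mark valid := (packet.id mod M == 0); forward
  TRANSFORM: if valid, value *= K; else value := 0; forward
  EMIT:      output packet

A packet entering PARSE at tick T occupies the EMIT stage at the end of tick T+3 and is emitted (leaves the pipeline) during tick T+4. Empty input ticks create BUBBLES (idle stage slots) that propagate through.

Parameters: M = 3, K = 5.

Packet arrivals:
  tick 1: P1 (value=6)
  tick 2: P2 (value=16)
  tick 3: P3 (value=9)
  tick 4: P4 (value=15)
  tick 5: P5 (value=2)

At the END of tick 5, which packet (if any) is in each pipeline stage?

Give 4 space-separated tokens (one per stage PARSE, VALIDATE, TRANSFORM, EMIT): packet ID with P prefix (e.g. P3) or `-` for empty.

Tick 1: [PARSE:P1(v=6,ok=F), VALIDATE:-, TRANSFORM:-, EMIT:-] out:-; in:P1
Tick 2: [PARSE:P2(v=16,ok=F), VALIDATE:P1(v=6,ok=F), TRANSFORM:-, EMIT:-] out:-; in:P2
Tick 3: [PARSE:P3(v=9,ok=F), VALIDATE:P2(v=16,ok=F), TRANSFORM:P1(v=0,ok=F), EMIT:-] out:-; in:P3
Tick 4: [PARSE:P4(v=15,ok=F), VALIDATE:P3(v=9,ok=T), TRANSFORM:P2(v=0,ok=F), EMIT:P1(v=0,ok=F)] out:-; in:P4
Tick 5: [PARSE:P5(v=2,ok=F), VALIDATE:P4(v=15,ok=F), TRANSFORM:P3(v=45,ok=T), EMIT:P2(v=0,ok=F)] out:P1(v=0); in:P5
At end of tick 5: ['P5', 'P4', 'P3', 'P2']

Answer: P5 P4 P3 P2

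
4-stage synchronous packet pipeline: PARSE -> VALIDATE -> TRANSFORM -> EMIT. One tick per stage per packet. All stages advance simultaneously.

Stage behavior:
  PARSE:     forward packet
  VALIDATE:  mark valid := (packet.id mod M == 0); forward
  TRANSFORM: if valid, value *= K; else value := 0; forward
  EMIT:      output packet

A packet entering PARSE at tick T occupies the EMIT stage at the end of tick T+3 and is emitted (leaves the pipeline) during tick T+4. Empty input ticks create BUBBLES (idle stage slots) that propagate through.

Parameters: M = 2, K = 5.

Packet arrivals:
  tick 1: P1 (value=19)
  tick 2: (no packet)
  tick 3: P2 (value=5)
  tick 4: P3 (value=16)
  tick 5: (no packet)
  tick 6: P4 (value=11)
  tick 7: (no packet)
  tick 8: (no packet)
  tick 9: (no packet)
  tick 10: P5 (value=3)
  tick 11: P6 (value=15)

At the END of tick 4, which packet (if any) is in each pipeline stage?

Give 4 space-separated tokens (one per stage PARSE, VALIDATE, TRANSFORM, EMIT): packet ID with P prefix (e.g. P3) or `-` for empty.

Tick 1: [PARSE:P1(v=19,ok=F), VALIDATE:-, TRANSFORM:-, EMIT:-] out:-; in:P1
Tick 2: [PARSE:-, VALIDATE:P1(v=19,ok=F), TRANSFORM:-, EMIT:-] out:-; in:-
Tick 3: [PARSE:P2(v=5,ok=F), VALIDATE:-, TRANSFORM:P1(v=0,ok=F), EMIT:-] out:-; in:P2
Tick 4: [PARSE:P3(v=16,ok=F), VALIDATE:P2(v=5,ok=T), TRANSFORM:-, EMIT:P1(v=0,ok=F)] out:-; in:P3
At end of tick 4: ['P3', 'P2', '-', 'P1']

Answer: P3 P2 - P1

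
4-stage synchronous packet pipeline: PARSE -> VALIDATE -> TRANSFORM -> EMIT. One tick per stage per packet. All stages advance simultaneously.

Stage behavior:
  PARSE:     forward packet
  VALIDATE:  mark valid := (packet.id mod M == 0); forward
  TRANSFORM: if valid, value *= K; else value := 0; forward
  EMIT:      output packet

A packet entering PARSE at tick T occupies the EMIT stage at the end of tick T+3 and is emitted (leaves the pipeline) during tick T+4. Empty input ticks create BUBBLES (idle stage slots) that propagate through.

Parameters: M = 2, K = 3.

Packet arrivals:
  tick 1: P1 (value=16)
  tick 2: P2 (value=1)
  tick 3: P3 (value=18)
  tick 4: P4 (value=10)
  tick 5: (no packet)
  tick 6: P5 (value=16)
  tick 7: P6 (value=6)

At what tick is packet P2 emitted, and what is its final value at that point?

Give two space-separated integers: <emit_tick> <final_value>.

Answer: 6 3

Derivation:
Tick 1: [PARSE:P1(v=16,ok=F), VALIDATE:-, TRANSFORM:-, EMIT:-] out:-; in:P1
Tick 2: [PARSE:P2(v=1,ok=F), VALIDATE:P1(v=16,ok=F), TRANSFORM:-, EMIT:-] out:-; in:P2
Tick 3: [PARSE:P3(v=18,ok=F), VALIDATE:P2(v=1,ok=T), TRANSFORM:P1(v=0,ok=F), EMIT:-] out:-; in:P3
Tick 4: [PARSE:P4(v=10,ok=F), VALIDATE:P3(v=18,ok=F), TRANSFORM:P2(v=3,ok=T), EMIT:P1(v=0,ok=F)] out:-; in:P4
Tick 5: [PARSE:-, VALIDATE:P4(v=10,ok=T), TRANSFORM:P3(v=0,ok=F), EMIT:P2(v=3,ok=T)] out:P1(v=0); in:-
Tick 6: [PARSE:P5(v=16,ok=F), VALIDATE:-, TRANSFORM:P4(v=30,ok=T), EMIT:P3(v=0,ok=F)] out:P2(v=3); in:P5
Tick 7: [PARSE:P6(v=6,ok=F), VALIDATE:P5(v=16,ok=F), TRANSFORM:-, EMIT:P4(v=30,ok=T)] out:P3(v=0); in:P6
Tick 8: [PARSE:-, VALIDATE:P6(v=6,ok=T), TRANSFORM:P5(v=0,ok=F), EMIT:-] out:P4(v=30); in:-
Tick 9: [PARSE:-, VALIDATE:-, TRANSFORM:P6(v=18,ok=T), EMIT:P5(v=0,ok=F)] out:-; in:-
Tick 10: [PARSE:-, VALIDATE:-, TRANSFORM:-, EMIT:P6(v=18,ok=T)] out:P5(v=0); in:-
Tick 11: [PARSE:-, VALIDATE:-, TRANSFORM:-, EMIT:-] out:P6(v=18); in:-
P2: arrives tick 2, valid=True (id=2, id%2=0), emit tick 6, final value 3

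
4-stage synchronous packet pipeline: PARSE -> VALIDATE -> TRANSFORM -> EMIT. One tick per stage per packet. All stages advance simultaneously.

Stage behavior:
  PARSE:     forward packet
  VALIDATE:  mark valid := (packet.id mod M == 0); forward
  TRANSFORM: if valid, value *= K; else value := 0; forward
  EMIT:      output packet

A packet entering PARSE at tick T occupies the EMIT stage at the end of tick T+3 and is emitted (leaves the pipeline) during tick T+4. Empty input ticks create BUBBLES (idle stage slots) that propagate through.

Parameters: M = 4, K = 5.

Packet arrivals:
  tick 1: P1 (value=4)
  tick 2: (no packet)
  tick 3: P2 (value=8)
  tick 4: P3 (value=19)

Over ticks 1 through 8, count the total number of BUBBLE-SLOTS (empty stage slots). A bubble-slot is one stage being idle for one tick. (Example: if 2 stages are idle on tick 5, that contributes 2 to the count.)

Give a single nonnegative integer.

Tick 1: [PARSE:P1(v=4,ok=F), VALIDATE:-, TRANSFORM:-, EMIT:-] out:-; bubbles=3
Tick 2: [PARSE:-, VALIDATE:P1(v=4,ok=F), TRANSFORM:-, EMIT:-] out:-; bubbles=3
Tick 3: [PARSE:P2(v=8,ok=F), VALIDATE:-, TRANSFORM:P1(v=0,ok=F), EMIT:-] out:-; bubbles=2
Tick 4: [PARSE:P3(v=19,ok=F), VALIDATE:P2(v=8,ok=F), TRANSFORM:-, EMIT:P1(v=0,ok=F)] out:-; bubbles=1
Tick 5: [PARSE:-, VALIDATE:P3(v=19,ok=F), TRANSFORM:P2(v=0,ok=F), EMIT:-] out:P1(v=0); bubbles=2
Tick 6: [PARSE:-, VALIDATE:-, TRANSFORM:P3(v=0,ok=F), EMIT:P2(v=0,ok=F)] out:-; bubbles=2
Tick 7: [PARSE:-, VALIDATE:-, TRANSFORM:-, EMIT:P3(v=0,ok=F)] out:P2(v=0); bubbles=3
Tick 8: [PARSE:-, VALIDATE:-, TRANSFORM:-, EMIT:-] out:P3(v=0); bubbles=4
Total bubble-slots: 20

Answer: 20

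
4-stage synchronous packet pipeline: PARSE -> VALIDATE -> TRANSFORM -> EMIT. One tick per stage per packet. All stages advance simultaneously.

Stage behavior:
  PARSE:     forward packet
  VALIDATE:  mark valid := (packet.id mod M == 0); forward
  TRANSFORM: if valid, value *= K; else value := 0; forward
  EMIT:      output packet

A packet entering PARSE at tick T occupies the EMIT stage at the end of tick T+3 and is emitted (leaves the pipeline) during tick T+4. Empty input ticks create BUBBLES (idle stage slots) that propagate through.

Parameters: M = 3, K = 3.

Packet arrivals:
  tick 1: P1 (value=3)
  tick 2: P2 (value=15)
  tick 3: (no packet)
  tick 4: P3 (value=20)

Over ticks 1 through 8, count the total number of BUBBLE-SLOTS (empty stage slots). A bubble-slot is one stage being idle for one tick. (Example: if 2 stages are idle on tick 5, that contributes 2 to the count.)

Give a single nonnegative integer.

Answer: 20

Derivation:
Tick 1: [PARSE:P1(v=3,ok=F), VALIDATE:-, TRANSFORM:-, EMIT:-] out:-; bubbles=3
Tick 2: [PARSE:P2(v=15,ok=F), VALIDATE:P1(v=3,ok=F), TRANSFORM:-, EMIT:-] out:-; bubbles=2
Tick 3: [PARSE:-, VALIDATE:P2(v=15,ok=F), TRANSFORM:P1(v=0,ok=F), EMIT:-] out:-; bubbles=2
Tick 4: [PARSE:P3(v=20,ok=F), VALIDATE:-, TRANSFORM:P2(v=0,ok=F), EMIT:P1(v=0,ok=F)] out:-; bubbles=1
Tick 5: [PARSE:-, VALIDATE:P3(v=20,ok=T), TRANSFORM:-, EMIT:P2(v=0,ok=F)] out:P1(v=0); bubbles=2
Tick 6: [PARSE:-, VALIDATE:-, TRANSFORM:P3(v=60,ok=T), EMIT:-] out:P2(v=0); bubbles=3
Tick 7: [PARSE:-, VALIDATE:-, TRANSFORM:-, EMIT:P3(v=60,ok=T)] out:-; bubbles=3
Tick 8: [PARSE:-, VALIDATE:-, TRANSFORM:-, EMIT:-] out:P3(v=60); bubbles=4
Total bubble-slots: 20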